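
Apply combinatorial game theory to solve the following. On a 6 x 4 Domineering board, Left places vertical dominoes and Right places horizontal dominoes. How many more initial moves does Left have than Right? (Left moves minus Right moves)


Board is 6 x 4 (rows x cols).
Left (vertical) placements: (rows-1) * cols = 5 * 4 = 20
Right (horizontal) placements: rows * (cols-1) = 6 * 3 = 18
Advantage = Left - Right = 20 - 18 = 2

2


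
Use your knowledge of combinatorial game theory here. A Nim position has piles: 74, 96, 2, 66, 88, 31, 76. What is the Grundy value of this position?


We need the XOR (exclusive or) of all pile sizes.
After XOR-ing pile 1 (size 74): 0 XOR 74 = 74
After XOR-ing pile 2 (size 96): 74 XOR 96 = 42
After XOR-ing pile 3 (size 2): 42 XOR 2 = 40
After XOR-ing pile 4 (size 66): 40 XOR 66 = 106
After XOR-ing pile 5 (size 88): 106 XOR 88 = 50
After XOR-ing pile 6 (size 31): 50 XOR 31 = 45
After XOR-ing pile 7 (size 76): 45 XOR 76 = 97
The Nim-value of this position is 97.

97


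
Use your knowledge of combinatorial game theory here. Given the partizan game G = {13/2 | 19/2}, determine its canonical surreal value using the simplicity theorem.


Left options: {13/2}, max = 13/2
Right options: {19/2}, min = 19/2
All options are numbers and max(Left) < min(Right), so by the simplicity theorem the value is the simplest (earliest-born) number strictly between 13/2 and 19/2.
Integers 7 through 9 all lie strictly between 13/2 and 19/2.
Among integers, the simplest (lowest birthday = smallest |n|; 0 is born on day 0, +-n on day n) is 7.
No non-integer in the interval can be simpler: if x is a non-integer in the interval, then floor(x) or ceil(x) also lies in the interval (the interval contains an integer), and both are proper prefixes of x's sign expansion, i.e. born earlier. So the game value is 7.
Game value = 7

7


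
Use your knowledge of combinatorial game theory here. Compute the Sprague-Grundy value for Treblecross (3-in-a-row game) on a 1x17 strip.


Treblecross: place X on empty cells; 3-in-a-row wins.
Playing within two cells of an existing X lets the opponent win at once, so sensible play treats the cells i-2..i+2 around each X as dead. The player left with no safe cell loses, so this is a normal-play take-away game on strips of safe cells.
Placing X at cell i (0-indexed) of a strip of k safe cells leaves independent strips of sizes max(0, i-2) and max(0, k-i-3). Hence G(k) = mex{ G(max(0,i-2)) XOR G(max(0,k-i-3)) : 0 <= i < k }, with G(0) = 0.
G(1): splits (0,0):0^0=0 -> mex({0}) = 1
G(2): splits (0,0):0^0=0 -> mex({0}) = 1
G(3): splits (0,0):0^0=0 -> mex({0}) = 1
G(4): splits (0,1):0^1=1 (0,0):0^0=0 -> mex({0, 1}) = 2
G(5): splits (0,2):0^1=1 (0,1):0^1=1 (0,0):0^0=0 -> mex({0, 1}) = 2
G(6) = mex({1}) = 0
G(7) = mex({0, 1, 2}) = 3
G(8) = mex({0, 1, 2}) = 3
G(9) = mex({0, 2}) = 1
G(10) = mex({0, 2, 3}) = 1
G(11) = mex({0, 3}) = 1
G(12) = mex({1, 3}) = 0
G(13) = mex({0, 1, 2, 3}) = 4
G(14) = mex({0, 1, 2}) = 3
G(15) = mex({0, 1, 2}) = 3
G(16) = mex({0, 1, 2, 4}) = 3
G(17) = mex({0, 1, 3, 4}) = 2
Therefore G(17) = 2.

2


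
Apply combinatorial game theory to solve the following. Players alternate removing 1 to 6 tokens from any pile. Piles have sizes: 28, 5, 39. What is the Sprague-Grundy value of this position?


Subtraction set: {1, 2, 3, 4, 5, 6}
For this subtraction set, G(n) = n mod 7 (period = max + 1 = 7).
Pile 1 (size 28): G(28) = 28 mod 7 = 0
Pile 2 (size 5): G(5) = 5 mod 7 = 5
Pile 3 (size 39): G(39) = 39 mod 7 = 4
Total Grundy value = XOR of all: 0 XOR 5 XOR 4 = 1

1


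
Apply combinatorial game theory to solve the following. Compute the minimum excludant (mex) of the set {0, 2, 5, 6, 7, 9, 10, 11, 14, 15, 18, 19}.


Set = {0, 2, 5, 6, 7, 9, 10, 11, 14, 15, 18, 19}
0 is in the set.
1 is NOT in the set. This is the mex.
mex = 1

1


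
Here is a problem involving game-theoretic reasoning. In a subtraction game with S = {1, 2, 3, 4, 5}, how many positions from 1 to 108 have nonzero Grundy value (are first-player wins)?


Subtraction set S = {1, 2, 3, 4, 5}, so G(n) = n mod 6.
G(n) = 0 when n is a multiple of 6.
Multiples of 6 in [1, 108]: 18
N-positions (nonzero Grundy) = 108 - 18 = 90

90


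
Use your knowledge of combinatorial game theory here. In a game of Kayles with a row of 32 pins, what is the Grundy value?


Kayles: a move removes 1 or 2 adjacent pins from a contiguous row.
Removing pins from a row of k leaves two independent rows (a, b) with a + b = k - 1 (one pin) or a + b = k - 2 (two pins); an end removal gives a = 0.
By Sprague-Grundy, G(k) = mex{ G(a) XOR G(b) } over all these splits. G(0) = 0.
G(1): splits (0,0):0^0=0 -> mex({0}) = 1
G(2): splits (0,1):0^1=1 (0,0):0^0=0 -> mex({0, 1}) = 2
G(3): splits (0,2):0^2=2 (1,1):1^1=0 (0,1):0^1=1 -> mex({0, 1, 2}) = 3
G(4): splits (0,3):0^3=3 (1,2):1^2=3 (0,2):0^2=2 (1,1):1^1=0 -> mex({0, 2, 3}) = 1
G(5): splits (0,4):0^1=1 (1,3):1^3=2 (2,2):2^2=0 (0,3):0^3=3 (1,2):1^2=3 -> mex({0, 1, 2, 3}) = 4
G(6) = mex({0, 1, 2, 4}) = 3
G(7) = mex({0, 1, 3, 4, 5}) = 2
G(8) = mex({0, 2, 3, 5, 6}) = 1
G(9) = mex({0, 1, 2, 3, 6, 7}) = 4
G(10) = mex({0, 1, 3, 4, 5, 7}) = 2
G(11) = mex({0, 1, 2, 3, 4, 5}) = 6
G(12) = mex({0, 1, 2, 3, 5, 6, 7}) = 4
G(13) = mex({0, 2, 3, 4, 6, 7}) = 1
G(14) = mex({0, 1, 4, 5, 6, 7}) = 2
G(15) = mex({0, 1, 2, 3, 4, 5, 6}) = 7
G(16) = mex({0, 2, 3, 5, 6, 7}) = 1
G(17) = mex({0, 1, 2, 3, 5, 6, 7}) = 4
G(18) = mex({0, 1, 2, 4, 5, 6}) = 3
G(19) = mex({0, 1, 3, 4, 5, 7}) = 2
G(20) = mex({0, 2, 3, 4, 5, 6, 7}) = 1
G(21) = mex({0, 1, 2, 3, 5, 6, 7}) = 4
G(22) = mex({0, 1, 2, 3, 4, 5, 7}) = 6
G(23) = mex({0, 1, 2, 3, 4, 5, 6}) = 7
G(24) = mex({0, 1, 2, 3, 5, 6, 7}) = 4
G(25) = mex({0, 2, 3, 4, 6, 7}) = 1
G(26) = mex({0, 1, 3, 4, 5, 6, 7}) = 2
G(27) = mex({0, 1, 2, 3, 4, 5, 6, 7}) = 8
G(28) = mex({0, 1, 2, 3, 4, 6, 7, 8}) = 5
G(29) = mex({0, 1, 2, 3, 5, 6, 7, 8, 9}) = 4
G(30) = mex({0, 1, 2, 3, 4, 5, 6, 9, 10}) = 7
G(31) = mex({0, 1, 3, 4, 5, 7, 10, 11}) = 2
G(32) = mex({0, 2, 3, 4, 5, 6, 7, 9, 11}) = 1
Therefore G(32) = 1.

1


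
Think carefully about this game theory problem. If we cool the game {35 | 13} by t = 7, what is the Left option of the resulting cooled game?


Original game: {35 | 13} (a switch {a | b} with a > b).
Cooling by t (for t below the temperature (a - b)/2 = 11) taxes each move by t: {a | b} cooled by t is {a - t | b + t}.
Cooling amount: t = 7
Cooled Left option: 35 - 7 = 28
Cooled Right option: 13 + 7 = 20
Cooled game: {28 | 20}
Left option = 28

28


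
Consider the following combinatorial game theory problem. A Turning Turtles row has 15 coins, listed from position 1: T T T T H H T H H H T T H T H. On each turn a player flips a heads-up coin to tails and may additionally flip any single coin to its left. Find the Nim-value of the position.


Coins: T T T T H H T H H H T T H T H
Key fact: a single head at position k behaves exactly like a Nim heap of size k (turning it to T and optionally flipping a coin at j < k corresponds to moving the heap from k to j, or to 0), and heads combine as a disjunctive sum (two heads at the same place would cancel, matching j XOR j = 0). So the Nim-value is the XOR of the 1-indexed positions of the heads.
Face-up positions (1-indexed): [5, 6, 8, 9, 10, 13, 15]
XOR 0 with 5: 0 XOR 5 = 5
XOR 5 with 6: 5 XOR 6 = 3
XOR 3 with 8: 3 XOR 8 = 11
XOR 11 with 9: 11 XOR 9 = 2
XOR 2 with 10: 2 XOR 10 = 8
XOR 8 with 13: 8 XOR 13 = 5
XOR 5 with 15: 5 XOR 15 = 10
Nim-value = 10

10


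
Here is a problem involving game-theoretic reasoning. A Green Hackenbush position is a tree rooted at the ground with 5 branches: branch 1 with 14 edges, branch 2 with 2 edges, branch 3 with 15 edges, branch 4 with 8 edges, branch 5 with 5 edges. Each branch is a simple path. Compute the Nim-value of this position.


The tree has 5 branches from the ground vertex.
In Green Hackenbush, the Nim-value of a simple path of length k is k.
Branch 1: length 14, Nim-value = 14
Branch 2: length 2, Nim-value = 2
Branch 3: length 15, Nim-value = 15
Branch 4: length 8, Nim-value = 8
Branch 5: length 5, Nim-value = 5
Total Nim-value = XOR of all branch values:
0 XOR 14 = 14
14 XOR 2 = 12
12 XOR 15 = 3
3 XOR 8 = 11
11 XOR 5 = 14
Nim-value of the tree = 14

14


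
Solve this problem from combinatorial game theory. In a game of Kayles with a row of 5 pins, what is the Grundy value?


Kayles: a move removes 1 or 2 adjacent pins from a contiguous row.
Removing pins from a row of k leaves two independent rows (a, b) with a + b = k - 1 (one pin) or a + b = k - 2 (two pins); an end removal gives a = 0.
By Sprague-Grundy, G(k) = mex{ G(a) XOR G(b) } over all these splits. G(0) = 0.
G(1): splits (0,0):0^0=0 -> mex({0}) = 1
G(2): splits (0,1):0^1=1 (0,0):0^0=0 -> mex({0, 1}) = 2
G(3): splits (0,2):0^2=2 (1,1):1^1=0 (0,1):0^1=1 -> mex({0, 1, 2}) = 3
G(4): splits (0,3):0^3=3 (1,2):1^2=3 (0,2):0^2=2 (1,1):1^1=0 -> mex({0, 2, 3}) = 1
G(5): splits (0,4):0^1=1 (1,3):1^3=2 (2,2):2^2=0 (0,3):0^3=3 (1,2):1^2=3 -> mex({0, 1, 2, 3}) = 4
Therefore G(5) = 4.

4


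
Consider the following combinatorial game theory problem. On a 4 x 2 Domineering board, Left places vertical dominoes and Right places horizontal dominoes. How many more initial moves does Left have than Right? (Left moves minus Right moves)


Board is 4 x 2 (rows x cols).
Left (vertical) placements: (rows-1) * cols = 3 * 2 = 6
Right (horizontal) placements: rows * (cols-1) = 4 * 1 = 4
Advantage = Left - Right = 6 - 4 = 2

2


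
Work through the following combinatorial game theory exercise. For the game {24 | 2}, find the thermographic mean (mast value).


Game = {24 | 2}, a switch {a | b} with numbers a > b.
Its thermograph has left wall a - t and right wall b + t, which meet at t = (a - b)/2, where both equal (a + b)/2. So the mast (mean value) is at (a + b)/2.
Mean = (24 + (2))/2 = 26/2 = 13

13


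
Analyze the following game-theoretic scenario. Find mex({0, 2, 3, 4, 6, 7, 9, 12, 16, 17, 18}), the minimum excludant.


Set = {0, 2, 3, 4, 6, 7, 9, 12, 16, 17, 18}
0 is in the set.
1 is NOT in the set. This is the mex.
mex = 1

1


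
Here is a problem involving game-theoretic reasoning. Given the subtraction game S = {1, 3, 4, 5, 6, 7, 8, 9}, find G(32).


The subtraction set is S = {1, 3, 4, 5, 6, 7, 8, 9}.
G(k) = mex{ G(k - s) : s in S, s <= k }. We compute iteratively: G(0) = 0.
G(1) = mex({0}) = 1
G(2) = mex({1}) = 0
G(3) = mex({0}) = 1
G(4) = mex({0, 1}) = 2
G(5) = mex({0, 1, 2}) = 3
G(6) = mex({0, 1, 3}) = 2
G(7) = mex({0, 1, 2}) = 3
G(8) = mex({0, 1, 2, 3}) = 4
G(9) = mex({0, 1, 2, 3, 4}) = 5
G(10) = mex({0, 1, 2, 3, 5}) = 4
G(11) = mex({0, 1, 2, 3, 4}) = 5
G(12) = mex({1, 2, 3, 4, 5}) = 0
G(13) = mex({0, 2, 3, 4, 5}) = 1
G(14) = mex({1, 2, 3, 4, 5}) = 0
G(15) = mex({0, 2, 3, 4, 5}) = 1
G(16) = mex({0, 1, 3, 4, 5}) = 2
G(17) = mex({0, 1, 2, 4, 5}) = 3
G(18) = mex({0, 1, 3, 4, 5}) = 2
G(19) = mex({0, 1, 2, 4, 5}) = 3
G(20) = mex({0, 1, 2, 3, 5}) = 4
Observe that G(12)..G(20) = 0, 1, 0, 1, 2, 3, 2, 3, 4 repeats G(0)..G(8) = 0, 1, 0, 1, 2, 3, 2, 3, 4.
For k >= max(S) = 9, G(k) is determined by the previous 9 values G(k-9)..G(k-1); a window of 9 consecutive values has recurred shifted by 12, so by induction G(k + 12) = G(k) for all k >= 0: the sequence is periodic from the start with period 12.
One period: G(0..11) = 0, 1, 0, 1, 2, 3, 2, 3, 4, 5, 4, 5.
32 mod 12 = 8, so G(32) = G(8) = 4.

4


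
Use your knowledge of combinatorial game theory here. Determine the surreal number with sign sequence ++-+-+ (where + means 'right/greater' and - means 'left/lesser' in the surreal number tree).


Sign expansion: ++-+-+
Rule: track bounds (lo, hi), initially (-inf, +inf). On '+', the current value becomes lo and we move to the simplest number in (value, hi): value + 1 if hi = +inf, otherwise the midpoint (value + hi)/2. On '-', the current value becomes hi and we move to value - 1 if lo = -inf, otherwise the midpoint (lo + value)/2.
Start at 0.
Step 1: sign = +, move right. Bounds: (0, +inf). Value = 1
Step 2: sign = +, move right. Bounds: (1, +inf). Value = 2
Step 3: sign = -, move left. Bounds: (1, 2). Value = 3/2
Step 4: sign = +, move right. Bounds: (3/2, 2). Value = 7/4
Step 5: sign = -, move left. Bounds: (3/2, 7/4). Value = 13/8
Step 6: sign = +, move right. Bounds: (13/8, 7/4). Value = 27/16
The surreal number with sign expansion ++-+-+ is 27/16.

27/16


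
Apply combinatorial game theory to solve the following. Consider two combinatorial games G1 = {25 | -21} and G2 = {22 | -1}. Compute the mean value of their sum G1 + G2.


G1 = {25 | -21}, G2 = {22 | -1}
Each is a switch {a | b} with numbers a > b; its mean value is (a + b)/2, and mean value is additive over game sums: m(G1 + G2) = m(G1) + m(G2).
Mean of G1 = (25 + (-21))/2 = 4/2 = 2
Mean of G2 = (22 + (-1))/2 = 21/2 = 21/2
Mean of G1 + G2 = 2 + 21/2 = 25/2

25/2


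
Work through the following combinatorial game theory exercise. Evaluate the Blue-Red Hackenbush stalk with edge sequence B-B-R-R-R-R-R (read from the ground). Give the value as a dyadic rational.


Edges (from ground): B-B-R-R-R-R-R
By Berlekamp's sign-expansion rule, a Blue-Red Hackenbush stalk has the value of the surreal number whose sign sequence is the edge sequence with B -> + and R -> -.
Sign sequence: ++-----
Trace the sign expansion in the surreal number tree, starting from 0:
Edge 1: B (sign +) -> bounds (0, +inf), value = 1
Edge 2: B (sign +) -> bounds (1, +inf), value = 2
Edge 3: R (sign -) -> bounds (1, 2), value = 3/2
Edge 4: R (sign -) -> bounds (1, 3/2), value = 5/4
Edge 5: R (sign -) -> bounds (1, 5/4), value = 9/8
Edge 6: R (sign -) -> bounds (1, 9/8), value = 17/16
Edge 7: R (sign -) -> bounds (1, 17/16), value = 33/32
Game value = 33/32

33/32


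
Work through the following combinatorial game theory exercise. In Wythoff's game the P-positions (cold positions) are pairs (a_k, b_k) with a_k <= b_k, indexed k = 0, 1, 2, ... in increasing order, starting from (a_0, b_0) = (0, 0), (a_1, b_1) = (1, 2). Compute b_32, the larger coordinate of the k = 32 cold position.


By Wythoff's theorem, a_k = floor(k * phi) and b_k = floor(k * phi^2) = a_k + k, where phi = (1 + sqrt(5))/2 is the golden ratio.
phi = (1 + sqrt(5))/2 = 1.618034
phi^2 = phi + 1 = 2.618034
k = 32
k * phi^2 = 32 * 2.618034 = 83.777088
b_32 = floor(k * phi^2) = 83 (check: a_32 + k = 51 + 32 = 83)

83


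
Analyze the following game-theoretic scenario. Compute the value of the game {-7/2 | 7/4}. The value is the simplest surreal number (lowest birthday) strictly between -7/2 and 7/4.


Left options: {-7/2}, max = -7/2
Right options: {7/4}, min = 7/4
All options are numbers and max(Left) < min(Right), so by the simplicity theorem the value is the simplest (earliest-born) number strictly between -7/2 and 7/4.
Integers -3 through 1 all lie strictly between -7/2 and 7/4.
Among integers, the simplest (lowest birthday = smallest |n|; 0 is born on day 0, +-n on day n) is 0.
No non-integer in the interval can be simpler: if x is a non-integer in the interval, then floor(x) or ceil(x) also lies in the interval (the interval contains an integer), and both are proper prefixes of x's sign expansion, i.e. born earlier. So the game value is 0.
Game value = 0

0


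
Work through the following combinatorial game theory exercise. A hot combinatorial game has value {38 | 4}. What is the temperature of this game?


The game is {38 | 4}, a switch {a | b} with numbers a > b.
Cooling {a | b} by t gives {a - t | b + t}, which stops being hot when a - t = b + t, i.e. at t = (a - b)/2. So the temperature of a switch is (a - b)/2.
Temperature = (Left option - Right option) / 2
= (38 - (4)) / 2
= 34 / 2
= 17

17


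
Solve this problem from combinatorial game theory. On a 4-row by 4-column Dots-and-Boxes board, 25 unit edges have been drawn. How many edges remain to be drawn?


Grid: 4 x 4 boxes, i.e. 5 rows and 5 columns of dots.
Horizontal edges: (rows + 1) * cols = 5 * 4 = 20
Vertical edges: rows * (cols + 1) = 4 * 5 = 20
Total edges: 20 + 20 = 40
Edges drawn: 25
Remaining: 40 - 25 = 15

15


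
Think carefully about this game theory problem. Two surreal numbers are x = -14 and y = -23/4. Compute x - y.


x = -14, y = -23/4
Converting to common denominator: 4
x = -56/4, y = -23/4
x - y = -14 - -23/4 = -33/4

-33/4


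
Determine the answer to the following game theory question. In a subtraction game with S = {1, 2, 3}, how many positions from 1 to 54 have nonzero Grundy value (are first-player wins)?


Subtraction set S = {1, 2, 3}, so G(n) = n mod 4.
G(n) = 0 when n is a multiple of 4.
Multiples of 4 in [1, 54]: 13
N-positions (nonzero Grundy) = 54 - 13 = 41

41


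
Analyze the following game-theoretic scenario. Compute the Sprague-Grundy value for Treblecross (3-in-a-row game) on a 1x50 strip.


Treblecross: place X on empty cells; 3-in-a-row wins.
Playing within two cells of an existing X lets the opponent win at once, so sensible play treats the cells i-2..i+2 around each X as dead. The player left with no safe cell loses, so this is a normal-play take-away game on strips of safe cells.
Placing X at cell i (0-indexed) of a strip of k safe cells leaves independent strips of sizes max(0, i-2) and max(0, k-i-3). Hence G(k) = mex{ G(max(0,i-2)) XOR G(max(0,k-i-3)) : 0 <= i < k }, with G(0) = 0.
G(1): splits (0,0):0^0=0 -> mex({0}) = 1
G(2): splits (0,0):0^0=0 -> mex({0}) = 1
G(3): splits (0,0):0^0=0 -> mex({0}) = 1
G(4): splits (0,1):0^1=1 (0,0):0^0=0 -> mex({0, 1}) = 2
G(5): splits (0,2):0^1=1 (0,1):0^1=1 (0,0):0^0=0 -> mex({0, 1}) = 2
G(6) = mex({1}) = 0
G(7) = mex({0, 1, 2}) = 3
G(8) = mex({0, 1, 2}) = 3
G(9) = mex({0, 2}) = 1
G(10) = mex({0, 2, 3}) = 1
G(11) = mex({0, 3}) = 1
G(12) = mex({1, 3}) = 0
G(13) = mex({0, 1, 2, 3}) = 4
G(14) = mex({0, 1, 2}) = 3
G(15) = mex({0, 1, 2}) = 3
G(16) = mex({0, 1, 2, 4}) = 3
G(17) = mex({0, 1, 3, 4}) = 2
G(18) = mex({0, 1, 3, 4}) = 2
G(19) = mex({0, 1, 3, 5}) = 2
G(20) = mex({0, 1, 2, 3, 5}) = 4
G(21) = mex({0, 1, 2, 3, 5}) = 4
G(22) = mex({1, 2, 6}) = 0
G(23) = mex({0, 1, 2, 3, 4, 6}) = 5
G(24) = mex({0, 1, 2, 3, 4}) = 5
G(25) = mex({0, 1, 3, 4, 7}) = 2
G(26) = mex({0, 1, 3, 4, 5, 7}) = 2
G(27) = mex({0, 1, 3, 5}) = 2
G(28) = mex({0, 1, 2, 5}) = 3
G(29) = mex({0, 1, 2, 4, 5, 6}) = 3
G(30) = mex({1, 2, 4, 6}) = 0
G(31) = mex({0, 1, 2, 3, 4, 6}) = 5
G(32) = mex({1, 2, 3, 4, 7}) = 0
G(33) = mex({0, 3, 7}) = 1
G(34) = mex({0, 2, 3, 5, 7}) = 1
G(35) = mex({0, 2, 3, 5, 6}) = 1
G(36) = mex({0, 1, 2, 5, 6}) = 3
G(37) = mex({0, 1, 2, 4, 5, 6}) = 3
G(38) = mex({0, 1, 2, 4}) = 3
G(39) = mex({0, 1, 2, 3, 4, 7}) = 5
G(40) = mex({0, 1, 2, 3, 4, 5, 7}) = 6
G(41) = mex({0, 1, 2, 3, 5, 7}) = 4
G(42) = mex({0, 1, 2, 3, 5, 6, 7}) = 4
G(43) = mex({0, 2, 3, 5, 6}) = 1
G(44) = mex({1, 2, 3, 4, 5, 6}) = 0
G(45) = mex({0, 1, 2, 3, 4, 6, 7}) = 5
G(46) = mex({0, 1, 2, 3, 4, 7}) = 5
G(47) = mex({0, 1, 2, 3, 4, 5, 7}) = 6
G(48) = mex({0, 1, 2, 3, 4, 5, 7}) = 6
G(49) = mex({0, 1, 3, 4, 5, 7}) = 2
G(50) = mex({0, 1, 2, 3, 4, 5, 6}) = 7
Therefore G(50) = 7.

7


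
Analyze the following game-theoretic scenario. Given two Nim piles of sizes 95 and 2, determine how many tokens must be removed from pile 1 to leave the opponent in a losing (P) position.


Piles: 95 and 2
Current XOR: 95 XOR 2 = 93 (non-zero, so this is an N-position).
To make the XOR zero, we need to find a move that balances the piles.
For pile 1 (size 95): target = 95 XOR 93 = 2
We reduce pile 1 from 95 to 2.
Tokens removed: 95 - 2 = 93
Verification: 2 XOR 2 = 0

93


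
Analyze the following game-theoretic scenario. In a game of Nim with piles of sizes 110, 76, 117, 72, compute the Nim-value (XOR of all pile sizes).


We need the XOR (exclusive or) of all pile sizes.
After XOR-ing pile 1 (size 110): 0 XOR 110 = 110
After XOR-ing pile 2 (size 76): 110 XOR 76 = 34
After XOR-ing pile 3 (size 117): 34 XOR 117 = 87
After XOR-ing pile 4 (size 72): 87 XOR 72 = 31
The Nim-value of this position is 31.

31


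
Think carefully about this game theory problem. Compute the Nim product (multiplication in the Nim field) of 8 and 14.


Nim multiplication is bilinear over XOR: (u XOR v) * w = (u*w) XOR (v*w).
So we split each operand into its bit components and XOR the pairwise Nim products.
8 = 8 (as XOR of powers of 2).
14 = 2 + 4 + 8 (as XOR of powers of 2).
Using the standard Nim-product table on single bits:
  2*2 = 3,   2*4 = 8,   2*8 = 12,
  4*4 = 6,   4*8 = 11,  8*8 = 13,
and  1*x = x (identity), k*l = l*k (commutative).
Pairwise Nim products:
  8 * 2 = 12
  8 * 4 = 11
  8 * 8 = 13
XOR them: 12 XOR 11 XOR 13 = 10.
Result: 8 * 14 = 10 (in Nim).

10


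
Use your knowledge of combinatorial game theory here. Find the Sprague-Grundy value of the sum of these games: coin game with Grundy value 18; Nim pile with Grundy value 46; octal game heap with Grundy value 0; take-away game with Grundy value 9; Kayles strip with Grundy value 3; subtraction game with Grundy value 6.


By the Sprague-Grundy theorem, the Grundy value of a sum of games is the XOR of individual Grundy values.
coin game: Grundy value = 18. Running XOR: 0 XOR 18 = 18
Nim pile: Grundy value = 46. Running XOR: 18 XOR 46 = 60
octal game heap: Grundy value = 0. Running XOR: 60 XOR 0 = 60
take-away game: Grundy value = 9. Running XOR: 60 XOR 9 = 53
Kayles strip: Grundy value = 3. Running XOR: 53 XOR 3 = 54
subtraction game: Grundy value = 6. Running XOR: 54 XOR 6 = 48
The combined Grundy value is 48.

48


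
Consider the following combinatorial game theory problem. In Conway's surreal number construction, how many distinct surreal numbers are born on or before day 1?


Day 0: {|} = 0 is born. Count = 1.
Day n: the number of surreal numbers born by day n is 2^(n+1) - 1.
By day 0: 2^1 - 1 = 1
By day 1: 2^2 - 1 = 3
By day 1: 3 surreal numbers.

3


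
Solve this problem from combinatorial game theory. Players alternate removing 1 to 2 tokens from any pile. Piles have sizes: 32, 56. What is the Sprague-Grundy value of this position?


Subtraction set: {1, 2}
For this subtraction set, G(n) = n mod 3 (period = max + 1 = 3).
Pile 1 (size 32): G(32) = 32 mod 3 = 2
Pile 2 (size 56): G(56) = 56 mod 3 = 2
Total Grundy value = XOR of all: 2 XOR 2 = 0

0


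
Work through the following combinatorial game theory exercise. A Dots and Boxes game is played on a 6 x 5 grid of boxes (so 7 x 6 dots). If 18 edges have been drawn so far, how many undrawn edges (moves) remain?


Grid: 6 x 5 boxes, i.e. 7 rows and 6 columns of dots.
Horizontal edges: (rows + 1) * cols = 7 * 5 = 35
Vertical edges: rows * (cols + 1) = 6 * 6 = 36
Total edges: 35 + 36 = 71
Edges drawn: 18
Remaining: 71 - 18 = 53

53


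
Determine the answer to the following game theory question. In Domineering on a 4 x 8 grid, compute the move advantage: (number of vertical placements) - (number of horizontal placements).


Board is 4 x 8 (rows x cols).
Left (vertical) placements: (rows-1) * cols = 3 * 8 = 24
Right (horizontal) placements: rows * (cols-1) = 4 * 7 = 28
Advantage = Left - Right = 24 - 28 = -4

-4


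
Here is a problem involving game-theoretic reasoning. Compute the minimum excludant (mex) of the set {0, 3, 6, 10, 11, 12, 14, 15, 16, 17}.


Set = {0, 3, 6, 10, 11, 12, 14, 15, 16, 17}
0 is in the set.
1 is NOT in the set. This is the mex.
mex = 1

1


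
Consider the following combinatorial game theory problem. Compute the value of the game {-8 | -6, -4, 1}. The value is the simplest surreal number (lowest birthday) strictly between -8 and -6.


Left options: {-8}, max = -8
Right options: {-6, -4, 1}, min = -6
All options are numbers and max(Left) < min(Right), so by the simplicity theorem the value is the simplest (earliest-born) number strictly between -8 and -6.
The only integer strictly between -8 and -6 is -7.
No non-integer in the interval can be simpler: if x is a non-integer in the interval, then floor(x) or ceil(x) also lies in the interval (the interval contains an integer), and both are proper prefixes of x's sign expansion, i.e. born earlier. So the game value is -7.
Game value = -7

-7


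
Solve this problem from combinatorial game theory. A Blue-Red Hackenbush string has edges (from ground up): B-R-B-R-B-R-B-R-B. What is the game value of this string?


Edges (from ground): B-R-B-R-B-R-B-R-B
By Berlekamp's sign-expansion rule, a Blue-Red Hackenbush stalk has the value of the surreal number whose sign sequence is the edge sequence with B -> + and R -> -.
Sign sequence: +-+-+-+-+
Trace the sign expansion in the surreal number tree, starting from 0:
Edge 1: B (sign +) -> bounds (0, +inf), value = 1
Edge 2: R (sign -) -> bounds (0, 1), value = 1/2
Edge 3: B (sign +) -> bounds (1/2, 1), value = 3/4
Edge 4: R (sign -) -> bounds (1/2, 3/4), value = 5/8
Edge 5: B (sign +) -> bounds (5/8, 3/4), value = 11/16
Edge 6: R (sign -) -> bounds (5/8, 11/16), value = 21/32
Edge 7: B (sign +) -> bounds (21/32, 11/16), value = 43/64
Edge 8: R (sign -) -> bounds (21/32, 43/64), value = 85/128
Edge 9: B (sign +) -> bounds (85/128, 43/64), value = 171/256
Game value = 171/256

171/256


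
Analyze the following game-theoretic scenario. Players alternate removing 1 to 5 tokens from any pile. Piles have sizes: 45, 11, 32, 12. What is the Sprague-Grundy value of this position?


Subtraction set: {1, 2, 3, 4, 5}
For this subtraction set, G(n) = n mod 6 (period = max + 1 = 6).
Pile 1 (size 45): G(45) = 45 mod 6 = 3
Pile 2 (size 11): G(11) = 11 mod 6 = 5
Pile 3 (size 32): G(32) = 32 mod 6 = 2
Pile 4 (size 12): G(12) = 12 mod 6 = 0
Total Grundy value = XOR of all: 3 XOR 5 XOR 2 XOR 0 = 4

4


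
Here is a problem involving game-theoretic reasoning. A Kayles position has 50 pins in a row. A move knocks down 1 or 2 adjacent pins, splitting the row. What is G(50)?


Kayles: a move removes 1 or 2 adjacent pins from a contiguous row.
Removing pins from a row of k leaves two independent rows (a, b) with a + b = k - 1 (one pin) or a + b = k - 2 (two pins); an end removal gives a = 0.
By Sprague-Grundy, G(k) = mex{ G(a) XOR G(b) } over all these splits. G(0) = 0.
G(1): splits (0,0):0^0=0 -> mex({0}) = 1
G(2): splits (0,1):0^1=1 (0,0):0^0=0 -> mex({0, 1}) = 2
G(3): splits (0,2):0^2=2 (1,1):1^1=0 (0,1):0^1=1 -> mex({0, 1, 2}) = 3
G(4): splits (0,3):0^3=3 (1,2):1^2=3 (0,2):0^2=2 (1,1):1^1=0 -> mex({0, 2, 3}) = 1
G(5): splits (0,4):0^1=1 (1,3):1^3=2 (2,2):2^2=0 (0,3):0^3=3 (1,2):1^2=3 -> mex({0, 1, 2, 3}) = 4
G(6) = mex({0, 1, 2, 4}) = 3
G(7) = mex({0, 1, 3, 4, 5}) = 2
G(8) = mex({0, 2, 3, 5, 6}) = 1
G(9) = mex({0, 1, 2, 3, 6, 7}) = 4
G(10) = mex({0, 1, 3, 4, 5, 7}) = 2
G(11) = mex({0, 1, 2, 3, 4, 5}) = 6
G(12) = mex({0, 1, 2, 3, 5, 6, 7}) = 4
G(13) = mex({0, 2, 3, 4, 6, 7}) = 1
G(14) = mex({0, 1, 4, 5, 6, 7}) = 2
G(15) = mex({0, 1, 2, 3, 4, 5, 6}) = 7
G(16) = mex({0, 2, 3, 5, 6, 7}) = 1
G(17) = mex({0, 1, 2, 3, 5, 6, 7}) = 4
G(18) = mex({0, 1, 2, 4, 5, 6}) = 3
G(19) = mex({0, 1, 3, 4, 5, 7}) = 2
G(20) = mex({0, 2, 3, 4, 5, 6, 7}) = 1
G(21) = mex({0, 1, 2, 3, 5, 6, 7}) = 4
G(22) = mex({0, 1, 2, 3, 4, 5, 7}) = 6
G(23) = mex({0, 1, 2, 3, 4, 5, 6}) = 7
G(24) = mex({0, 1, 2, 3, 5, 6, 7}) = 4
G(25) = mex({0, 2, 3, 4, 6, 7}) = 1
G(26) = mex({0, 1, 3, 4, 5, 6, 7}) = 2
G(27) = mex({0, 1, 2, 3, 4, 5, 6, 7}) = 8
G(28) = mex({0, 1, 2, 3, 4, 6, 7, 8}) = 5
G(29) = mex({0, 1, 2, 3, 5, 6, 7, 8, 9}) = 4
G(30) = mex({0, 1, 2, 3, 4, 5, 6, 9, 10}) = 7
G(31) = mex({0, 1, 3, 4, 5, 7, 10, 11}) = 2
G(32) = mex({0, 2, 3, 4, 5, 6, 7, 9, 11}) = 1
G(33) = mex({0, 1, 2, 3, 4, 5, 6, 7, 9, 12}) = 8
G(34) = mex({0, 1, 2, 3, 4, 5, 7, 8, 11, 12}) = 6
G(35) = mex({0, 1, 2, 3, 4, 5, 6, 8, 9, 10, 11}) = 7
G(36) = mex({0, 1, 2, 3, 5, 6, 7, 9, 10}) = 4
G(37) = mex({0, 2, 3, 4, 6, 7, 9, 10, 11, 12}) = 1
G(38) = mex({0, 1, 3, 4, 5, 6, 7, 9, 10, 11, 12}) = 2
G(39) = mex({0, 1, 2, 4, 5, 6, 7, 9, 10, 12, 14}) = 3
G(40) = mex({0, 2, 3, 4, 6, 7, 11, 12, 14}) = 1
G(41) = mex({0, 1, 2, 3, 5, 6, 7, 9, 10, 11, 12}) = 4
G(42) = mex({0, 1, 2, 3, 4, 5, 6, 9, 10}) = 7
G(43) = mex({0, 1, 3, 4, 5, 7, 9, 10, 12, 15}) = 2
G(44) = mex({0, 2, 3, 4, 5, 6, 7, 9, 10, 12, 15}) = 1
G(45) = mex({0, 1, 2, 3, 4, 5, 6, 7, 9, 10, 12, 14}) = 8
G(46) = mex({0, 1, 3, 4, 5, 7, 8, 11, 12, 14}) = 2
G(47) = mex({0, 1, 2, 3, 4, 5, 6, 8, 9, 10, 11, 12}) = 7
G(48) = mex({0, 1, 2, 3, 5, 6, 7, 9, 10}) = 4
G(49) = mex({0, 2, 3, 4, 6, 7, 9, 10, 11, 12, 15}) = 1
G(50) = mex({0, 1, 4, 5, 6, 7, 9, 11, 12, 14, 15}) = 2
Therefore G(50) = 2.

2


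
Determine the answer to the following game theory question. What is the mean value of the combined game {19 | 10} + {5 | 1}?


G1 = {19 | 10}, G2 = {5 | 1}
Each is a switch {a | b} with numbers a > b; its mean value is (a + b)/2, and mean value is additive over game sums: m(G1 + G2) = m(G1) + m(G2).
Mean of G1 = (19 + (10))/2 = 29/2 = 29/2
Mean of G2 = (5 + (1))/2 = 6/2 = 3
Mean of G1 + G2 = 29/2 + 3 = 35/2

35/2


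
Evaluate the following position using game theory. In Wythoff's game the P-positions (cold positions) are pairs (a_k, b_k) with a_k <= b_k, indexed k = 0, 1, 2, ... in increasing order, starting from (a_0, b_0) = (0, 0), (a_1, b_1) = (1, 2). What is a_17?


By Wythoff's theorem, a_k = floor(k * phi) and b_k = floor(k * phi^2) = a_k + k, where phi = (1 + sqrt(5))/2 is the golden ratio.
phi = (1 + sqrt(5))/2 = 1.618034
k = 17
k * phi = 17 * 1.618034 = 27.506578
a_17 = floor(k * phi) = 27

27


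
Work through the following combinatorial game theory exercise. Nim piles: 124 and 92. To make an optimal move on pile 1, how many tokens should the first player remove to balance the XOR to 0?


Piles: 124 and 92
Current XOR: 124 XOR 92 = 32 (non-zero, so this is an N-position).
To make the XOR zero, we need to find a move that balances the piles.
For pile 1 (size 124): target = 124 XOR 32 = 92
We reduce pile 1 from 124 to 92.
Tokens removed: 124 - 92 = 32
Verification: 92 XOR 92 = 0

32


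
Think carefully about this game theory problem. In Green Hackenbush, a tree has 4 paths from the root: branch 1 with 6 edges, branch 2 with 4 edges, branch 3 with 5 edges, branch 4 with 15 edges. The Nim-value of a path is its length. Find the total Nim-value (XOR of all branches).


The tree has 4 branches from the ground vertex.
In Green Hackenbush, the Nim-value of a simple path of length k is k.
Branch 1: length 6, Nim-value = 6
Branch 2: length 4, Nim-value = 4
Branch 3: length 5, Nim-value = 5
Branch 4: length 15, Nim-value = 15
Total Nim-value = XOR of all branch values:
0 XOR 6 = 6
6 XOR 4 = 2
2 XOR 5 = 7
7 XOR 15 = 8
Nim-value of the tree = 8

8


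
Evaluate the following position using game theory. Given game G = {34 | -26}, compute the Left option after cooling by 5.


Original game: {34 | -26} (a switch {a | b} with a > b).
Cooling by t (for t below the temperature (a - b)/2 = 30) taxes each move by t: {a | b} cooled by t is {a - t | b + t}.
Cooling amount: t = 5
Cooled Left option: 34 - 5 = 29
Cooled Right option: -26 + 5 = -21
Cooled game: {29 | -21}
Left option = 29

29


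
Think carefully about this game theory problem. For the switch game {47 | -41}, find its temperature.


The game is {47 | -41}, a switch {a | b} with numbers a > b.
Cooling {a | b} by t gives {a - t | b + t}, which stops being hot when a - t = b + t, i.e. at t = (a - b)/2. So the temperature of a switch is (a - b)/2.
Temperature = (Left option - Right option) / 2
= (47 - (-41)) / 2
= 88 / 2
= 44

44


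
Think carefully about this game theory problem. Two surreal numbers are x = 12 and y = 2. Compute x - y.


x = 12, y = 2
x - y = 12 - 2 = 10

10


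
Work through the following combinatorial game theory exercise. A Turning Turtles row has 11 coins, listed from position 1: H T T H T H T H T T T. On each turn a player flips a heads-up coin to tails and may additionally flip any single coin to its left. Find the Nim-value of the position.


Coins: H T T H T H T H T T T
Key fact: a single head at position k behaves exactly like a Nim heap of size k (turning it to T and optionally flipping a coin at j < k corresponds to moving the heap from k to j, or to 0), and heads combine as a disjunctive sum (two heads at the same place would cancel, matching j XOR j = 0). So the Nim-value is the XOR of the 1-indexed positions of the heads.
Face-up positions (1-indexed): [1, 4, 6, 8]
XOR 0 with 1: 0 XOR 1 = 1
XOR 1 with 4: 1 XOR 4 = 5
XOR 5 with 6: 5 XOR 6 = 3
XOR 3 with 8: 3 XOR 8 = 11
Nim-value = 11

11


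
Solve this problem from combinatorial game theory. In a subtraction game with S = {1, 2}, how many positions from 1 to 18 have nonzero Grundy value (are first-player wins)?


Subtraction set S = {1, 2}, so G(n) = n mod 3.
G(n) = 0 when n is a multiple of 3.
Multiples of 3 in [1, 18]: 6
N-positions (nonzero Grundy) = 18 - 6 = 12

12


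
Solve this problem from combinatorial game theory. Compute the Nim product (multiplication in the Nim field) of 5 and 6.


Nim multiplication is bilinear over XOR: (u XOR v) * w = (u*w) XOR (v*w).
So we split each operand into its bit components and XOR the pairwise Nim products.
5 = 1 + 4 (as XOR of powers of 2).
6 = 2 + 4 (as XOR of powers of 2).
Using the standard Nim-product table on single bits:
  2*2 = 3,   2*4 = 8,   2*8 = 12,
  4*4 = 6,   4*8 = 11,  8*8 = 13,
and  1*x = x (identity), k*l = l*k (commutative).
Pairwise Nim products:
  1 * 2 = 2
  1 * 4 = 4
  4 * 2 = 8
  4 * 4 = 6
XOR them: 2 XOR 4 XOR 8 XOR 6 = 8.
Result: 5 * 6 = 8 (in Nim).

8


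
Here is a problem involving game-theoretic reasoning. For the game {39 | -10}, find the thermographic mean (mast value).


Game = {39 | -10}, a switch {a | b} with numbers a > b.
Its thermograph has left wall a - t and right wall b + t, which meet at t = (a - b)/2, where both equal (a + b)/2. So the mast (mean value) is at (a + b)/2.
Mean = (39 + (-10))/2 = 29/2 = 29/2

29/2


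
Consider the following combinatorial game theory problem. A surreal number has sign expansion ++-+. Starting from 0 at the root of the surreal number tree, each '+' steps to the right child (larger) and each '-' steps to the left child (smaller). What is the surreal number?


Sign expansion: ++-+
Rule: track bounds (lo, hi), initially (-inf, +inf). On '+', the current value becomes lo and we move to the simplest number in (value, hi): value + 1 if hi = +inf, otherwise the midpoint (value + hi)/2. On '-', the current value becomes hi and we move to value - 1 if lo = -inf, otherwise the midpoint (lo + value)/2.
Start at 0.
Step 1: sign = +, move right. Bounds: (0, +inf). Value = 1
Step 2: sign = +, move right. Bounds: (1, +inf). Value = 2
Step 3: sign = -, move left. Bounds: (1, 2). Value = 3/2
Step 4: sign = +, move right. Bounds: (3/2, 2). Value = 7/4
The surreal number with sign expansion ++-+ is 7/4.

7/4


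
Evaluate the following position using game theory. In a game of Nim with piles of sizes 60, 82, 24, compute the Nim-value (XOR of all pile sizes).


We need the XOR (exclusive or) of all pile sizes.
After XOR-ing pile 1 (size 60): 0 XOR 60 = 60
After XOR-ing pile 2 (size 82): 60 XOR 82 = 110
After XOR-ing pile 3 (size 24): 110 XOR 24 = 118
The Nim-value of this position is 118.

118


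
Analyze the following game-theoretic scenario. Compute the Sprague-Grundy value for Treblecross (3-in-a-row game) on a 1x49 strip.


Treblecross: place X on empty cells; 3-in-a-row wins.
Playing within two cells of an existing X lets the opponent win at once, so sensible play treats the cells i-2..i+2 around each X as dead. The player left with no safe cell loses, so this is a normal-play take-away game on strips of safe cells.
Placing X at cell i (0-indexed) of a strip of k safe cells leaves independent strips of sizes max(0, i-2) and max(0, k-i-3). Hence G(k) = mex{ G(max(0,i-2)) XOR G(max(0,k-i-3)) : 0 <= i < k }, with G(0) = 0.
G(1): splits (0,0):0^0=0 -> mex({0}) = 1
G(2): splits (0,0):0^0=0 -> mex({0}) = 1
G(3): splits (0,0):0^0=0 -> mex({0}) = 1
G(4): splits (0,1):0^1=1 (0,0):0^0=0 -> mex({0, 1}) = 2
G(5): splits (0,2):0^1=1 (0,1):0^1=1 (0,0):0^0=0 -> mex({0, 1}) = 2
G(6) = mex({1}) = 0
G(7) = mex({0, 1, 2}) = 3
G(8) = mex({0, 1, 2}) = 3
G(9) = mex({0, 2}) = 1
G(10) = mex({0, 2, 3}) = 1
G(11) = mex({0, 3}) = 1
G(12) = mex({1, 3}) = 0
G(13) = mex({0, 1, 2, 3}) = 4
G(14) = mex({0, 1, 2}) = 3
G(15) = mex({0, 1, 2}) = 3
G(16) = mex({0, 1, 2, 4}) = 3
G(17) = mex({0, 1, 3, 4}) = 2
G(18) = mex({0, 1, 3, 4}) = 2
G(19) = mex({0, 1, 3, 5}) = 2
G(20) = mex({0, 1, 2, 3, 5}) = 4
G(21) = mex({0, 1, 2, 3, 5}) = 4
G(22) = mex({1, 2, 6}) = 0
G(23) = mex({0, 1, 2, 3, 4, 6}) = 5
G(24) = mex({0, 1, 2, 3, 4}) = 5
G(25) = mex({0, 1, 3, 4, 7}) = 2
G(26) = mex({0, 1, 3, 4, 5, 7}) = 2
G(27) = mex({0, 1, 3, 5}) = 2
G(28) = mex({0, 1, 2, 5}) = 3
G(29) = mex({0, 1, 2, 4, 5, 6}) = 3
G(30) = mex({1, 2, 4, 6}) = 0
G(31) = mex({0, 1, 2, 3, 4, 6}) = 5
G(32) = mex({1, 2, 3, 4, 7}) = 0
G(33) = mex({0, 3, 7}) = 1
G(34) = mex({0, 2, 3, 5, 7}) = 1
G(35) = mex({0, 2, 3, 5, 6}) = 1
G(36) = mex({0, 1, 2, 5, 6}) = 3
G(37) = mex({0, 1, 2, 4, 5, 6}) = 3
G(38) = mex({0, 1, 2, 4}) = 3
G(39) = mex({0, 1, 2, 3, 4, 7}) = 5
G(40) = mex({0, 1, 2, 3, 4, 5, 7}) = 6
G(41) = mex({0, 1, 2, 3, 5, 7}) = 4
G(42) = mex({0, 1, 2, 3, 5, 6, 7}) = 4
G(43) = mex({0, 2, 3, 5, 6}) = 1
G(44) = mex({1, 2, 3, 4, 5, 6}) = 0
G(45) = mex({0, 1, 2, 3, 4, 6, 7}) = 5
G(46) = mex({0, 1, 2, 3, 4, 7}) = 5
G(47) = mex({0, 1, 2, 3, 4, 5, 7}) = 6
G(48) = mex({0, 1, 2, 3, 4, 5, 7}) = 6
G(49) = mex({0, 1, 3, 4, 5, 7}) = 2
Therefore G(49) = 2.

2


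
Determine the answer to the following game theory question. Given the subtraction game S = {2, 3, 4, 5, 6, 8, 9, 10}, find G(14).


The subtraction set is S = {2, 3, 4, 5, 6, 8, 9, 10}.
G(k) = mex{ G(k - s) : s in S, s <= k }. We compute iteratively: G(0) = 0.
G(1) = mex({}) = 0
G(2) = mex({0}) = 1
G(3) = mex({0}) = 1
G(4) = mex({0, 1}) = 2
G(5) = mex({0, 1}) = 2
G(6) = mex({0, 1, 2}) = 3
G(7) = mex({0, 1, 2}) = 3
G(8) = mex({0, 1, 2, 3}) = 4
G(9) = mex({0, 1, 2, 3}) = 4
G(10) = mex({0, 1, 2, 3, 4}) = 5
G(11) = mex({0, 1, 2, 3, 4}) = 5
G(12) = mex({1, 2, 3, 4, 5}) = 0
G(13) = mex({1, 2, 3, 4, 5}) = 0
G(14) = mex({0, 2, 3, 4, 5}) = 1
Therefore G(14) = 1.

1


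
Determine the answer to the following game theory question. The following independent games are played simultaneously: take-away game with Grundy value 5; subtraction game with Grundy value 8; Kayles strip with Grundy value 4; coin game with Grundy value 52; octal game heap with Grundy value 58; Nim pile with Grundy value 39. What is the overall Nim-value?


By the Sprague-Grundy theorem, the Grundy value of a sum of games is the XOR of individual Grundy values.
take-away game: Grundy value = 5. Running XOR: 0 XOR 5 = 5
subtraction game: Grundy value = 8. Running XOR: 5 XOR 8 = 13
Kayles strip: Grundy value = 4. Running XOR: 13 XOR 4 = 9
coin game: Grundy value = 52. Running XOR: 9 XOR 52 = 61
octal game heap: Grundy value = 58. Running XOR: 61 XOR 58 = 7
Nim pile: Grundy value = 39. Running XOR: 7 XOR 39 = 32
The combined Grundy value is 32.

32


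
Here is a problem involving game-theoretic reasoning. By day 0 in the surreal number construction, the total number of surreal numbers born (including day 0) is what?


Day 0: {|} = 0 is born. Count = 1.
Day n: the number of surreal numbers born by day n is 2^(n+1) - 1.
By day 0: 2^1 - 1 = 1
By day 0: 1 surreal numbers.

1


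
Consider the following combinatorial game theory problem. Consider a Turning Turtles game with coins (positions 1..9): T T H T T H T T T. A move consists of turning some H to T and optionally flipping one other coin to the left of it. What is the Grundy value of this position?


Coins: T T H T T H T T T
Key fact: a single head at position k behaves exactly like a Nim heap of size k (turning it to T and optionally flipping a coin at j < k corresponds to moving the heap from k to j, or to 0), and heads combine as a disjunctive sum (two heads at the same place would cancel, matching j XOR j = 0). So the Nim-value is the XOR of the 1-indexed positions of the heads.
Face-up positions (1-indexed): [3, 6]
XOR 0 with 3: 0 XOR 3 = 3
XOR 3 with 6: 3 XOR 6 = 5
Nim-value = 5

5


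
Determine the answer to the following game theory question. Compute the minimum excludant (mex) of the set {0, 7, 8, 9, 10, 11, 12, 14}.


Set = {0, 7, 8, 9, 10, 11, 12, 14}
0 is in the set.
1 is NOT in the set. This is the mex.
mex = 1

1


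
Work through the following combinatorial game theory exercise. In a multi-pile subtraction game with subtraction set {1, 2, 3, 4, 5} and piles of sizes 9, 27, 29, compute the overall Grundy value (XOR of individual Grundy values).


Subtraction set: {1, 2, 3, 4, 5}
For this subtraction set, G(n) = n mod 6 (period = max + 1 = 6).
Pile 1 (size 9): G(9) = 9 mod 6 = 3
Pile 2 (size 27): G(27) = 27 mod 6 = 3
Pile 3 (size 29): G(29) = 29 mod 6 = 5
Total Grundy value = XOR of all: 3 XOR 3 XOR 5 = 5

5
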